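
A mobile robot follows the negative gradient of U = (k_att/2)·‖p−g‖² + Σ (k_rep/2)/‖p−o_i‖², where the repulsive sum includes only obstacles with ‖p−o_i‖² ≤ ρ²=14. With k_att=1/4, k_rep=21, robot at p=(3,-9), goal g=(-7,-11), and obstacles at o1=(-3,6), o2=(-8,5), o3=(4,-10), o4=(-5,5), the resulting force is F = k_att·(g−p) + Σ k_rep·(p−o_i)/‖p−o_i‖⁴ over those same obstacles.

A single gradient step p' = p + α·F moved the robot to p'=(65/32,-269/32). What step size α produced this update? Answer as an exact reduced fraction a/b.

F_att = 1/4·(g−p) = 1/4·(-10,-2) = (-2.5000,-0.5000)
o1: d²=261 > ρ²=14 → inactive
o2: d²=317 > ρ²=14 → inactive
o3: d²=2 ≤ ρ²=14; F_rep = 21·(-1,1)/2² = (-5.2500,5.2500)
o4: d²=260 > ρ²=14 → inactive
F = F_att + ΣF_rep = (-7.7500,4.7500)
Δp = p'−p = (-0.9688,0.5938); α = Δx/Fx = (-31/32) / (-31/4) = 1/8
check: Δy/Fy = (19/32) / (19/4) = 1/8 ✓

α = 1/8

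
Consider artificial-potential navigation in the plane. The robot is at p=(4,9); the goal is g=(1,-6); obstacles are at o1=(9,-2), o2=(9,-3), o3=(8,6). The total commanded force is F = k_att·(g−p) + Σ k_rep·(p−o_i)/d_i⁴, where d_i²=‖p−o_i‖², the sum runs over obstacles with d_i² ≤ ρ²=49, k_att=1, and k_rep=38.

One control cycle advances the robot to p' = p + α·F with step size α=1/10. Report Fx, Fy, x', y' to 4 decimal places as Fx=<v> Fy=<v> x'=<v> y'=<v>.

F_att = 1·(g−p) = 1·(-3,-15) = (-3.0000,-15.0000)
o1: d²=146 > ρ²=49 → inactive
o2: d²=169 > ρ²=49 → inactive
o3: d²=25 ≤ ρ²=49; F_rep = 38·(-4,3)/25² = (-0.2432,0.1824)
F = F_att + ΣF_rep = (-3.2432,-14.8176)
p' = p + 1/10·F = (3.6757,7.5182)

Fx=-3.2432 Fy=-14.8176 x'=3.6757 y'=7.5182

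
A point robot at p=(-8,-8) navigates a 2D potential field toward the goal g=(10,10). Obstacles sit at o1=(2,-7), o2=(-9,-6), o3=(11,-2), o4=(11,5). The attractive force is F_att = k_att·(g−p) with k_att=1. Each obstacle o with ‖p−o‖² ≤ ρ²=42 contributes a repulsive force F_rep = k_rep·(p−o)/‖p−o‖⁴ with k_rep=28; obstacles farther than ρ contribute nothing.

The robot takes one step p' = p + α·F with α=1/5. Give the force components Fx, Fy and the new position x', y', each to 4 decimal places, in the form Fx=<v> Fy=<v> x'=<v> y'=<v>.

Fx=19.1200 Fy=15.7600 x'=-4.1760 y'=-4.8480

F_att = 1·(g−p) = 1·(18,18) = (18.0000,18.0000)
o1: d²=101 > ρ²=42 → inactive
o2: d²=5 ≤ ρ²=42; F_rep = 28·(1,-2)/5² = (1.1200,-2.2400)
o3: d²=397 > ρ²=42 → inactive
o4: d²=530 > ρ²=42 → inactive
F = F_att + ΣF_rep = (19.1200,15.7600)
p' = p + 1/5·F = (-4.1760,-4.8480)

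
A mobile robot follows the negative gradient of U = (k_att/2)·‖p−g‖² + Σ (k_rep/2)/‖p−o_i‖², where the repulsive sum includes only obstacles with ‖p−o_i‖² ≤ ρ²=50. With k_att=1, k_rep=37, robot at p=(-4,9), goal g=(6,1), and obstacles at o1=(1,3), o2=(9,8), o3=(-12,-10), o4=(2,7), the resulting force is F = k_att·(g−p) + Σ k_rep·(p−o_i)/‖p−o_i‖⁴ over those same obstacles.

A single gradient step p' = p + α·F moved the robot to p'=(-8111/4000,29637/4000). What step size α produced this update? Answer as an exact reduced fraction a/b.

α = 1/5

F_att = 1·(g−p) = 1·(10,-8) = (10.0000,-8.0000)
o1: d²=61 > ρ²=50 → inactive
o2: d²=170 > ρ²=50 → inactive
o3: d²=425 > ρ²=50 → inactive
o4: d²=40 ≤ ρ²=50; F_rep = 37·(-6,2)/40² = (-0.1388,0.0462)
F = F_att + ΣF_rep = (9.8613,-7.9538)
Δp = p'−p = (1.9723,-1.5908); α = Δx/Fx = (7889/4000) / (7889/800) = 1/5
check: Δy/Fy = (-6363/4000) / (-6363/800) = 1/5 ✓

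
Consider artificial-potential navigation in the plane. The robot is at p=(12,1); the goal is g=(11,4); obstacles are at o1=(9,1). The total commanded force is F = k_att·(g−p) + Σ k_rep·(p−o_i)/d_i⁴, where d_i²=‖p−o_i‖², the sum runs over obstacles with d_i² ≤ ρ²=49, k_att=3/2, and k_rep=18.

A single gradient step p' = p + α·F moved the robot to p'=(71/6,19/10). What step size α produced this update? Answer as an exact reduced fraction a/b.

α = 1/5

F_att = 3/2·(g−p) = 3/2·(-1,3) = (-1.5000,4.5000)
o1: d²=9 ≤ ρ²=49; F_rep = 18·(3,0)/9² = (0.6667,0.0000)
F = F_att + ΣF_rep = (-0.8333,4.5000)
Δp = p'−p = (-0.1667,0.9000); α = Δx/Fx = (-1/6) / (-5/6) = 1/5
check: Δy/Fy = (9/10) / (9/2) = 1/5 ✓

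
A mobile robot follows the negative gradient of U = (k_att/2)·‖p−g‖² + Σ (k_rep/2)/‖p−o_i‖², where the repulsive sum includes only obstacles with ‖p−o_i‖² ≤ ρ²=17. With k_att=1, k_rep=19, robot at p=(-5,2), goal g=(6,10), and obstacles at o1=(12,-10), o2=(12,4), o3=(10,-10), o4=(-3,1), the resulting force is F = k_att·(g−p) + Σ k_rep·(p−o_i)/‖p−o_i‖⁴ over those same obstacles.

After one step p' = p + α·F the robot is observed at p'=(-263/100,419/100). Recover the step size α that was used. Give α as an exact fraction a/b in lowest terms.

α = 1/4

F_att = 1·(g−p) = 1·(11,8) = (11.0000,8.0000)
o1: d²=433 > ρ²=17 → inactive
o2: d²=293 > ρ²=17 → inactive
o3: d²=369 > ρ²=17 → inactive
o4: d²=5 ≤ ρ²=17; F_rep = 19·(-2,1)/5² = (-1.5200,0.7600)
F = F_att + ΣF_rep = (9.4800,8.7600)
Δp = p'−p = (2.3700,2.1900); α = Δx/Fx = (237/100) / (237/25) = 1/4
check: Δy/Fy = (219/100) / (219/25) = 1/4 ✓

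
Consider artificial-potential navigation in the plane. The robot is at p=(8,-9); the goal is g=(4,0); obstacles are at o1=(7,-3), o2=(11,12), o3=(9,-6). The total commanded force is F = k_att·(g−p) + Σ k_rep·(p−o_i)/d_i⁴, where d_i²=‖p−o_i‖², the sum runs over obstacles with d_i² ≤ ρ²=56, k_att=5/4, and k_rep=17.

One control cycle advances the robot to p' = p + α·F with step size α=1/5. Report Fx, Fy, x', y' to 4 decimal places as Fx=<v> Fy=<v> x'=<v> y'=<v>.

Fx=-5.1576 Fy=10.6655 x'=6.9685 y'=-6.8669

F_att = 5/4·(g−p) = 5/4·(-4,9) = (-5.0000,11.2500)
o1: d²=37 ≤ ρ²=56; F_rep = 17·(1,-6)/37² = (0.0124,-0.0745)
o2: d²=450 > ρ²=56 → inactive
o3: d²=10 ≤ ρ²=56; F_rep = 17·(-1,-3)/10² = (-0.1700,-0.5100)
F = F_att + ΣF_rep = (-5.1576,10.6655)
p' = p + 1/5·F = (6.9685,-6.8669)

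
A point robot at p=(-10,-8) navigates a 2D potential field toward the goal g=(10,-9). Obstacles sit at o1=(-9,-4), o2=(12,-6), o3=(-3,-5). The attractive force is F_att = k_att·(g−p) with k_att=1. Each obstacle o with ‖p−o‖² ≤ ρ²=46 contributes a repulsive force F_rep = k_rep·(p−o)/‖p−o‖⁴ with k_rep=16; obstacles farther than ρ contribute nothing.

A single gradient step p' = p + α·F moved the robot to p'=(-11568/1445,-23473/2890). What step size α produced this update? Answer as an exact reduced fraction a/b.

F_att = 1·(g−p) = 1·(20,-1) = (20.0000,-1.0000)
o1: d²=17 ≤ ρ²=46; F_rep = 16·(-1,-4)/17² = (-0.0554,-0.2215)
o2: d²=488 > ρ²=46 → inactive
o3: d²=58 > ρ²=46 → inactive
F = F_att + ΣF_rep = (19.9446,-1.2215)
Δp = p'−p = (1.9945,-0.1221); α = Δx/Fx = (2882/1445) / (5764/289) = 1/10
check: Δy/Fy = (-353/2890) / (-353/289) = 1/10 ✓

α = 1/10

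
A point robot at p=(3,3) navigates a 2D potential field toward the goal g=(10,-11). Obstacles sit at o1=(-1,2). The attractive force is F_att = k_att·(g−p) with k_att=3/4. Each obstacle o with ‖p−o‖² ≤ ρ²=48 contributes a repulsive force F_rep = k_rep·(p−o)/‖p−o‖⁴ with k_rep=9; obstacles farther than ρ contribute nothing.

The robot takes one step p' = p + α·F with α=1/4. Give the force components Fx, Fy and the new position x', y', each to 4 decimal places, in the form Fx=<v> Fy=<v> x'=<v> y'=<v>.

Fx=5.3746 Fy=-10.4689 x'=4.3436 y'=0.3828

F_att = 3/4·(g−p) = 3/4·(7,-14) = (5.2500,-10.5000)
o1: d²=17 ≤ ρ²=48; F_rep = 9·(4,1)/17² = (0.1246,0.0311)
F = F_att + ΣF_rep = (5.3746,-10.4689)
p' = p + 1/4·F = (4.3436,0.3828)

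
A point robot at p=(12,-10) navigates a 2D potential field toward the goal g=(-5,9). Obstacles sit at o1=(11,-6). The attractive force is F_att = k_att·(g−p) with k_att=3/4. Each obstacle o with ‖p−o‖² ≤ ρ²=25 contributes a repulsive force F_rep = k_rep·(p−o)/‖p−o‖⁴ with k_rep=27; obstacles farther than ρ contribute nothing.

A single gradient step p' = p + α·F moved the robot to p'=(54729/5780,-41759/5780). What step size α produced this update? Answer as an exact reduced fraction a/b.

α = 1/5

F_att = 3/4·(g−p) = 3/4·(-17,19) = (-12.7500,14.2500)
o1: d²=17 ≤ ρ²=25; F_rep = 27·(1,-4)/17² = (0.0934,-0.3737)
F = F_att + ΣF_rep = (-12.6566,13.8763)
Δp = p'−p = (-2.5313,2.7753); α = Δx/Fx = (-14631/5780) / (-14631/1156) = 1/5
check: Δy/Fy = (16041/5780) / (16041/1156) = 1/5 ✓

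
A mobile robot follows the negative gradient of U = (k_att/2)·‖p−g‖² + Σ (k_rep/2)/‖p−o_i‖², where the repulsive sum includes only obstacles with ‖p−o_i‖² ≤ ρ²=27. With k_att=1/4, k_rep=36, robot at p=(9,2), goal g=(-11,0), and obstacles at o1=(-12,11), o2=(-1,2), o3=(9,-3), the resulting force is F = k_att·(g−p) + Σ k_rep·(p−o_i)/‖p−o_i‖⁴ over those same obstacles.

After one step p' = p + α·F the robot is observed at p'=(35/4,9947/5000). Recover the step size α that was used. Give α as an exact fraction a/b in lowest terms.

F_att = 1/4·(g−p) = 1/4·(-20,-2) = (-5.0000,-0.5000)
o1: d²=522 > ρ²=27 → inactive
o2: d²=100 > ρ²=27 → inactive
o3: d²=25 ≤ ρ²=27; F_rep = 36·(0,5)/25² = (0.0000,0.2880)
F = F_att + ΣF_rep = (-5.0000,-0.2120)
Δp = p'−p = (-0.2500,-0.0106); α = Δx/Fx = (-1/4) / (-5) = 1/20
check: Δy/Fy = (-53/5000) / (-53/250) = 1/20 ✓

α = 1/20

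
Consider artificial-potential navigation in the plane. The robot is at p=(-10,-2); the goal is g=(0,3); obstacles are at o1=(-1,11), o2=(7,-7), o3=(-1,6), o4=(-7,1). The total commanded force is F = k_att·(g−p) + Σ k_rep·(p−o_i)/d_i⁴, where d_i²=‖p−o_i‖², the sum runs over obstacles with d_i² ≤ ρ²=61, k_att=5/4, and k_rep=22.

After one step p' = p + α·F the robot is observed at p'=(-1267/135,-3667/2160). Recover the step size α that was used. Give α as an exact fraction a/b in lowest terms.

α = 1/20

F_att = 5/4·(g−p) = 5/4·(10,5) = (12.5000,6.2500)
o1: d²=250 > ρ²=61 → inactive
o2: d²=314 > ρ²=61 → inactive
o3: d²=145 > ρ²=61 → inactive
o4: d²=18 ≤ ρ²=61; F_rep = 22·(-3,-3)/18² = (-0.2037,-0.2037)
F = F_att + ΣF_rep = (12.2963,6.0463)
Δp = p'−p = (0.6148,0.3023); α = Δx/Fx = (83/135) / (332/27) = 1/20
check: Δy/Fy = (653/2160) / (653/108) = 1/20 ✓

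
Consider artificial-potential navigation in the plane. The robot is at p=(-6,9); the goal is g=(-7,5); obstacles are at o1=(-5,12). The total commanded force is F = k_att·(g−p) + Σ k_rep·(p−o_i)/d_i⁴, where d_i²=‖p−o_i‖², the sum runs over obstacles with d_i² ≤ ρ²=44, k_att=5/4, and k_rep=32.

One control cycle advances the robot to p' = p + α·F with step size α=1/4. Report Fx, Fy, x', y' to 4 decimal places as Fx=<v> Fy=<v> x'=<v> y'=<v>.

Fx=-1.5700 Fy=-5.9600 x'=-6.3925 y'=7.5100

F_att = 5/4·(g−p) = 5/4·(-1,-4) = (-1.2500,-5.0000)
o1: d²=10 ≤ ρ²=44; F_rep = 32·(-1,-3)/10² = (-0.3200,-0.9600)
F = F_att + ΣF_rep = (-1.5700,-5.9600)
p' = p + 1/4·F = (-6.3925,7.5100)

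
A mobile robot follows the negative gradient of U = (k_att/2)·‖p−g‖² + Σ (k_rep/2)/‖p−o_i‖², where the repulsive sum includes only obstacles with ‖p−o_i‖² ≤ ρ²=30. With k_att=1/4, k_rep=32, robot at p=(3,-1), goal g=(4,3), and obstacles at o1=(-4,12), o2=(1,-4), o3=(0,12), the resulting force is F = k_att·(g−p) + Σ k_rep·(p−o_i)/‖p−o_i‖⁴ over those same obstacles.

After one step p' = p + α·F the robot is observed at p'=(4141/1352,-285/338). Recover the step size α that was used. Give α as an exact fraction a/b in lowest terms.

α = 1/10

F_att = 1/4·(g−p) = 1/4·(1,4) = (0.2500,1.0000)
o1: d²=218 > ρ²=30 → inactive
o2: d²=13 ≤ ρ²=30; F_rep = 32·(2,3)/13² = (0.3787,0.5680)
o3: d²=178 > ρ²=30 → inactive
F = F_att + ΣF_rep = (0.6287,1.5680)
Δp = p'−p = (0.0629,0.1568); α = Δx/Fx = (85/1352) / (425/676) = 1/10
check: Δy/Fy = (53/338) / (265/169) = 1/10 ✓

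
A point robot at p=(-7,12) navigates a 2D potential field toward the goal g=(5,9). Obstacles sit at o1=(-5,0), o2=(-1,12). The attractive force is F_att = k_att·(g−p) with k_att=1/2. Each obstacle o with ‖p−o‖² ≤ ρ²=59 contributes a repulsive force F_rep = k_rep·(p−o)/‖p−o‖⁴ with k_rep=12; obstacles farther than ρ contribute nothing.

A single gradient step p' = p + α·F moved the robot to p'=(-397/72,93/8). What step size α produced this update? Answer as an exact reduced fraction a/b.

α = 1/4

F_att = 1/2·(g−p) = 1/2·(12,-3) = (6.0000,-1.5000)
o1: d²=148 > ρ²=59 → inactive
o2: d²=36 ≤ ρ²=59; F_rep = 12·(-6,0)/36² = (-0.0556,0.0000)
F = F_att + ΣF_rep = (5.9444,-1.5000)
Δp = p'−p = (1.4861,-0.3750); α = Δx/Fx = (107/72) / (107/18) = 1/4
check: Δy/Fy = (-3/8) / (-3/2) = 1/4 ✓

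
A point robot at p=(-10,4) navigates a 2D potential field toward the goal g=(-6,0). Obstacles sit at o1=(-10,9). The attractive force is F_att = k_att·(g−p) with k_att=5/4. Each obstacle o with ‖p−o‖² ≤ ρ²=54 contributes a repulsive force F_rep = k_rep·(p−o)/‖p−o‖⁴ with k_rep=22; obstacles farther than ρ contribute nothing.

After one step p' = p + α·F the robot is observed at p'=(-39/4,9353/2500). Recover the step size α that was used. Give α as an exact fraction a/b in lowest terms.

F_att = 5/4·(g−p) = 5/4·(4,-4) = (5.0000,-5.0000)
o1: d²=25 ≤ ρ²=54; F_rep = 22·(0,-5)/25² = (0.0000,-0.1760)
F = F_att + ΣF_rep = (5.0000,-5.1760)
Δp = p'−p = (0.2500,-0.2588); α = Δx/Fx = (1/4) / (5) = 1/20
check: Δy/Fy = (-647/2500) / (-647/125) = 1/20 ✓

α = 1/20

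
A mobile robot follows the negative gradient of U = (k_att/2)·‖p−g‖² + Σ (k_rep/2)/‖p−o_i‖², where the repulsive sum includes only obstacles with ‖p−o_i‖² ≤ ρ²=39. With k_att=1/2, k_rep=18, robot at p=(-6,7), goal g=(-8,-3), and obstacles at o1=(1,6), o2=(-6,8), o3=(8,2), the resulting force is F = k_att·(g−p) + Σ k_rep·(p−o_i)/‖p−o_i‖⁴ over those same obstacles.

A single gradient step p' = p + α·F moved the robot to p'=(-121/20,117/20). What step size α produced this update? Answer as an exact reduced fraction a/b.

α = 1/20

F_att = 1/2·(g−p) = 1/2·(-2,-10) = (-1.0000,-5.0000)
o1: d²=50 > ρ²=39 → inactive
o2: d²=1 ≤ ρ²=39; F_rep = 18·(0,-1)/1² = (0.0000,-18.0000)
o3: d²=221 > ρ²=39 → inactive
F = F_att + ΣF_rep = (-1.0000,-23.0000)
Δp = p'−p = (-0.0500,-1.1500); α = Δx/Fx = (-1/20) / (-1) = 1/20
check: Δy/Fy = (-23/20) / (-23) = 1/20 ✓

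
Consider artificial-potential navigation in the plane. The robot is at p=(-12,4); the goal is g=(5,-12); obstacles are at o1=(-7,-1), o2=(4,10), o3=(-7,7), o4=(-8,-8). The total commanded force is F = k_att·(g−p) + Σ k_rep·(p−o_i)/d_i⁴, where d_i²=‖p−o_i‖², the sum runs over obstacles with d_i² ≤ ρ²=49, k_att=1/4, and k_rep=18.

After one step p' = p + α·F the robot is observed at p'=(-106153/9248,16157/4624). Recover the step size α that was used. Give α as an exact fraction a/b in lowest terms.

F_att = 1/4·(g−p) = 1/4·(17,-16) = (4.2500,-4.0000)
o1: d²=50 > ρ²=49 → inactive
o2: d²=292 > ρ²=49 → inactive
o3: d²=34 ≤ ρ²=49; F_rep = 18·(-5,-3)/34² = (-0.0779,-0.0467)
o4: d²=160 > ρ²=49 → inactive
F = F_att + ΣF_rep = (4.1721,-4.0467)
Δp = p'−p = (0.5215,-0.5058); α = Δx/Fx = (4823/9248) / (4823/1156) = 1/8
check: Δy/Fy = (-2339/4624) / (-2339/578) = 1/8 ✓

α = 1/8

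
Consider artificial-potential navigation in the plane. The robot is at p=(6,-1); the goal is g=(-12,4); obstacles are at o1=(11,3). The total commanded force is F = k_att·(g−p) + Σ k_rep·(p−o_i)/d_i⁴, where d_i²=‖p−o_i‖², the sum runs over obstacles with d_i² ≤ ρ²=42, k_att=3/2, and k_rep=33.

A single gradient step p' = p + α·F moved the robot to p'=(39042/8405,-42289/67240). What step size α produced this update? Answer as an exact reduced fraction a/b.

F_att = 3/2·(g−p) = 3/2·(-18,5) = (-27.0000,7.5000)
o1: d²=41 ≤ ρ²=42; F_rep = 33·(-5,-4)/41² = (-0.0982,-0.0785)
F = F_att + ΣF_rep = (-27.0982,7.4215)
Δp = p'−p = (-1.3549,0.3711); α = Δx/Fx = (-11388/8405) / (-45552/1681) = 1/20
check: Δy/Fy = (24951/67240) / (24951/3362) = 1/20 ✓

α = 1/20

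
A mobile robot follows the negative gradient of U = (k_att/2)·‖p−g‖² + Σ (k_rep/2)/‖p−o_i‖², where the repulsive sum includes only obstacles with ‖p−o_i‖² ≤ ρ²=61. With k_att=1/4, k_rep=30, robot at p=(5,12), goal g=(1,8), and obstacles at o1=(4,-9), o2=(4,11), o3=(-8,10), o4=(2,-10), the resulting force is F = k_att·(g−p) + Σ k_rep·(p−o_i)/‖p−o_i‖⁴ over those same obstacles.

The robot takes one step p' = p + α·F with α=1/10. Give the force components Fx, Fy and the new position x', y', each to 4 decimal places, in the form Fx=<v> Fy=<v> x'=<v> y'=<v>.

Fx=6.5000 Fy=6.5000 x'=5.6500 y'=12.6500

F_att = 1/4·(g−p) = 1/4·(-4,-4) = (-1.0000,-1.0000)
o1: d²=442 > ρ²=61 → inactive
o2: d²=2 ≤ ρ²=61; F_rep = 30·(1,1)/2² = (7.5000,7.5000)
o3: d²=173 > ρ²=61 → inactive
o4: d²=493 > ρ²=61 → inactive
F = F_att + ΣF_rep = (6.5000,6.5000)
p' = p + 1/10·F = (5.6500,12.6500)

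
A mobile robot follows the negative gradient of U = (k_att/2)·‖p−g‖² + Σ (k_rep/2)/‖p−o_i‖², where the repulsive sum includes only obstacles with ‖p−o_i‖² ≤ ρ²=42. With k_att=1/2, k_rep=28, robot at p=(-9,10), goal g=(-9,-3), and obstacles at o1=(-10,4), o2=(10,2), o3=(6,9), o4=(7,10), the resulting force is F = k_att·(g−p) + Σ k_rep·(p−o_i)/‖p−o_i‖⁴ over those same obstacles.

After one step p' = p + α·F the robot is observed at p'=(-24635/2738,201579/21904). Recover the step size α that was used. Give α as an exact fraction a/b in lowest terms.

F_att = 1/2·(g−p) = 1/2·(0,-13) = (0.0000,-6.5000)
o1: d²=37 ≤ ρ²=42; F_rep = 28·(1,6)/37² = (0.0205,0.1227)
o2: d²=425 > ρ²=42 → inactive
o3: d²=226 > ρ²=42 → inactive
o4: d²=256 > ρ²=42 → inactive
F = F_att + ΣF_rep = (0.0205,-6.3773)
Δp = p'−p = (0.0026,-0.7972); α = Δx/Fx = (7/2738) / (28/1369) = 1/8
check: Δy/Fy = (-17461/21904) / (-17461/2738) = 1/8 ✓

α = 1/8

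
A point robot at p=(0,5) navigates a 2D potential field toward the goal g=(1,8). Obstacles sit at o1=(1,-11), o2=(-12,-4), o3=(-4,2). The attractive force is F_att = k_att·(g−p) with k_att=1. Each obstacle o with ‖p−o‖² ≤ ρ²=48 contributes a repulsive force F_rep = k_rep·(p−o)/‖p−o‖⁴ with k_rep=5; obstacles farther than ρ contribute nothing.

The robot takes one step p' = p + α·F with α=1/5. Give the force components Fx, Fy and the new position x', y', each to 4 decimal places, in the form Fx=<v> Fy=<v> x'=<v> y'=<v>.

F_att = 1·(g−p) = 1·(1,3) = (1.0000,3.0000)
o1: d²=257 > ρ²=48 → inactive
o2: d²=225 > ρ²=48 → inactive
o3: d²=25 ≤ ρ²=48; F_rep = 5·(4,3)/25² = (0.0320,0.0240)
F = F_att + ΣF_rep = (1.0320,3.0240)
p' = p + 1/5·F = (0.2064,5.6048)

Fx=1.0320 Fy=3.0240 x'=0.2064 y'=5.6048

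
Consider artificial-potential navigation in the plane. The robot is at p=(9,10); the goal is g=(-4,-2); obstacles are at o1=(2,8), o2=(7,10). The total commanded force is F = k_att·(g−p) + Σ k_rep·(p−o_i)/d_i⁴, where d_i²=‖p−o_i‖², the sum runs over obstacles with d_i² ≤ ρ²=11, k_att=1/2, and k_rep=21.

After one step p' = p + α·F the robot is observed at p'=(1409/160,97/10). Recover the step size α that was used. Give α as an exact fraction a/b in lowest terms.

F_att = 1/2·(g−p) = 1/2·(-13,-12) = (-6.5000,-6.0000)
o1: d²=53 > ρ²=11 → inactive
o2: d²=4 ≤ ρ²=11; F_rep = 21·(2,0)/4² = (2.6250,0.0000)
F = F_att + ΣF_rep = (-3.8750,-6.0000)
Δp = p'−p = (-0.1938,-0.3000); α = Δx/Fx = (-31/160) / (-31/8) = 1/20
check: Δy/Fy = (-3/10) / (-6) = 1/20 ✓

α = 1/20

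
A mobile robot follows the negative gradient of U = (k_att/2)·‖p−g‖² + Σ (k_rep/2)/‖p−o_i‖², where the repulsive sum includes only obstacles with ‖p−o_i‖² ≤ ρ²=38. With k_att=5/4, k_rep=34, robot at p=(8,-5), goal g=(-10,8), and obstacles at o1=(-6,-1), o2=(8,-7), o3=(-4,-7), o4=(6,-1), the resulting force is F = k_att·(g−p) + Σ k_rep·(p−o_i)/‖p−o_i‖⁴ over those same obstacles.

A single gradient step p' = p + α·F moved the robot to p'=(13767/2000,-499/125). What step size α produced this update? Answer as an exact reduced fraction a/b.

F_att = 5/4·(g−p) = 5/4·(-18,13) = (-22.5000,16.2500)
o1: d²=212 > ρ²=38 → inactive
o2: d²=4 ≤ ρ²=38; F_rep = 34·(0,2)/4² = (0.0000,4.2500)
o3: d²=148 > ρ²=38 → inactive
o4: d²=20 ≤ ρ²=38; F_rep = 34·(2,-4)/20² = (0.1700,-0.3400)
F = F_att + ΣF_rep = (-22.3300,20.1600)
Δp = p'−p = (-1.1165,1.0080); α = Δx/Fx = (-2233/2000) / (-2233/100) = 1/20
check: Δy/Fy = (126/125) / (504/25) = 1/20 ✓

α = 1/20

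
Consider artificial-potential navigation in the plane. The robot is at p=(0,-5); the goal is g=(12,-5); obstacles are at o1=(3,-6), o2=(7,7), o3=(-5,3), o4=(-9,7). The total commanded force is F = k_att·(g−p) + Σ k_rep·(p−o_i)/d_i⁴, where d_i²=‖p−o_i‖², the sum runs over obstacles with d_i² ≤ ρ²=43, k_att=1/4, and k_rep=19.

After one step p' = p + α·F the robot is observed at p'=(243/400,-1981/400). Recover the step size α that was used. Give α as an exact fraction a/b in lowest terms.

α = 1/4

F_att = 1/4·(g−p) = 1/4·(12,0) = (3.0000,0.0000)
o1: d²=10 ≤ ρ²=43; F_rep = 19·(-3,1)/10² = (-0.5700,0.1900)
o2: d²=193 > ρ²=43 → inactive
o3: d²=89 > ρ²=43 → inactive
o4: d²=225 > ρ²=43 → inactive
F = F_att + ΣF_rep = (2.4300,0.1900)
Δp = p'−p = (0.6075,0.0475); α = Δx/Fx = (243/400) / (243/100) = 1/4
check: Δy/Fy = (19/400) / (19/100) = 1/4 ✓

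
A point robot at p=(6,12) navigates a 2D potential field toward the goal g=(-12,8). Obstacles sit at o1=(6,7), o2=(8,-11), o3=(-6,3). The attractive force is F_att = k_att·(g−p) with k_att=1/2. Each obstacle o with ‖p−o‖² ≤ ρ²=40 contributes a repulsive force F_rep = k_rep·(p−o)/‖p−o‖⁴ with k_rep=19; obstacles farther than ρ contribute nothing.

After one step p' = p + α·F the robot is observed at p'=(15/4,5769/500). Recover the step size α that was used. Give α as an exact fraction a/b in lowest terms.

F_att = 1/2·(g−p) = 1/2·(-18,-4) = (-9.0000,-2.0000)
o1: d²=25 ≤ ρ²=40; F_rep = 19·(0,5)/25² = (0.0000,0.1520)
o2: d²=533 > ρ²=40 → inactive
o3: d²=225 > ρ²=40 → inactive
F = F_att + ΣF_rep = (-9.0000,-1.8480)
Δp = p'−p = (-2.2500,-0.4620); α = Δx/Fx = (-9/4) / (-9) = 1/4
check: Δy/Fy = (-231/500) / (-231/125) = 1/4 ✓

α = 1/4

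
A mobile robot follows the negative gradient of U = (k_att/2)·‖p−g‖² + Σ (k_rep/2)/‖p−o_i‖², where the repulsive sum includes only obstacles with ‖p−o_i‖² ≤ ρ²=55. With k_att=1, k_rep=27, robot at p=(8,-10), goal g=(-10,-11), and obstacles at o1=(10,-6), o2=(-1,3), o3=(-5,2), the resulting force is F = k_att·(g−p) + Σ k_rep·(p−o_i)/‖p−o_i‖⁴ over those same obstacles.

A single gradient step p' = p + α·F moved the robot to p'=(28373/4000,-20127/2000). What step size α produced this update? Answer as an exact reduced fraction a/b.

F_att = 1·(g−p) = 1·(-18,-1) = (-18.0000,-1.0000)
o1: d²=20 ≤ ρ²=55; F_rep = 27·(-2,-4)/20² = (-0.1350,-0.2700)
o2: d²=250 > ρ²=55 → inactive
o3: d²=313 > ρ²=55 → inactive
F = F_att + ΣF_rep = (-18.1350,-1.2700)
Δp = p'−p = (-0.9067,-0.0635); α = Δx/Fx = (-3627/4000) / (-3627/200) = 1/20
check: Δy/Fy = (-127/2000) / (-127/100) = 1/20 ✓

α = 1/20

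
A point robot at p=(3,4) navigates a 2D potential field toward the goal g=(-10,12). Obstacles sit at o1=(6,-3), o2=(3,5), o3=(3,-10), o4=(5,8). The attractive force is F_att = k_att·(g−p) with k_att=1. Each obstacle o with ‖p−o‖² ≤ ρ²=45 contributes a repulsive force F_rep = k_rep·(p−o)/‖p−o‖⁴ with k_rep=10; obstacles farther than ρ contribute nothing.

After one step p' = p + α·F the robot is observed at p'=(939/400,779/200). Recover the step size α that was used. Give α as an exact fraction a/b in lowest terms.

α = 1/20

F_att = 1·(g−p) = 1·(-13,8) = (-13.0000,8.0000)
o1: d²=58 > ρ²=45 → inactive
o2: d²=1 ≤ ρ²=45; F_rep = 10·(0,-1)/1² = (0.0000,-10.0000)
o3: d²=196 > ρ²=45 → inactive
o4: d²=20 ≤ ρ²=45; F_rep = 10·(-2,-4)/20² = (-0.0500,-0.1000)
F = F_att + ΣF_rep = (-13.0500,-2.1000)
Δp = p'−p = (-0.6525,-0.1050); α = Δx/Fx = (-261/400) / (-261/20) = 1/20
check: Δy/Fy = (-21/200) / (-21/10) = 1/20 ✓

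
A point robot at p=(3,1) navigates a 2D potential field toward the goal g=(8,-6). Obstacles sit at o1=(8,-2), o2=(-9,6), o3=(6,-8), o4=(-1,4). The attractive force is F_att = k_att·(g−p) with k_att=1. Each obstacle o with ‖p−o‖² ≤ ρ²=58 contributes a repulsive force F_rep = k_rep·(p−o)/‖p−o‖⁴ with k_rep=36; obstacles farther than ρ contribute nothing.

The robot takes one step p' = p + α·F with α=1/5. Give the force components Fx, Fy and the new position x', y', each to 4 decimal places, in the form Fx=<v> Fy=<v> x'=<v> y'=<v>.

F_att = 1·(g−p) = 1·(5,-7) = (5.0000,-7.0000)
o1: d²=34 ≤ ρ²=58; F_rep = 36·(-5,3)/34² = (-0.1557,0.0934)
o2: d²=169 > ρ²=58 → inactive
o3: d²=90 > ρ²=58 → inactive
o4: d²=25 ≤ ρ²=58; F_rep = 36·(4,-3)/25² = (0.2304,-0.1728)
F = F_att + ΣF_rep = (5.0747,-7.0794)
p' = p + 1/5·F = (4.0149,-0.4159)

Fx=5.0747 Fy=-7.0794 x'=4.0149 y'=-0.4159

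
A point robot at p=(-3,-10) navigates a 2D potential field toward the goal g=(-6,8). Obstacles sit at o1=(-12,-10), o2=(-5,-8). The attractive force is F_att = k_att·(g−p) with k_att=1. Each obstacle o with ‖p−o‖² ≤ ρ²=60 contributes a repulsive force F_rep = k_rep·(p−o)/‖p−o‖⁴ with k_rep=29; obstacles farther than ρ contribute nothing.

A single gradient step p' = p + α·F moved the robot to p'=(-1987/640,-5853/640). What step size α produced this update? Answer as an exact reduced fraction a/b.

F_att = 1·(g−p) = 1·(-3,18) = (-3.0000,18.0000)
o1: d²=81 > ρ²=60 → inactive
o2: d²=8 ≤ ρ²=60; F_rep = 29·(2,-2)/8² = (0.9062,-0.9062)
F = F_att + ΣF_rep = (-2.0938,17.0938)
Δp = p'−p = (-0.1047,0.8547); α = Δx/Fx = (-67/640) / (-67/32) = 1/20
check: Δy/Fy = (547/640) / (547/32) = 1/20 ✓

α = 1/20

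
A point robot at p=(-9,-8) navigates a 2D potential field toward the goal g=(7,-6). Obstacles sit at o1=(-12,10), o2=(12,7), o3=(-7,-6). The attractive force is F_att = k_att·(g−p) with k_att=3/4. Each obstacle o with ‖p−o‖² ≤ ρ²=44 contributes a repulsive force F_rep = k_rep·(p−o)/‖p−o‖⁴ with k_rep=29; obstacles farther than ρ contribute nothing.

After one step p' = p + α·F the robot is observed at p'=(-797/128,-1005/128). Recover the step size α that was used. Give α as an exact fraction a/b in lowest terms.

F_att = 3/4·(g−p) = 3/4·(16,2) = (12.0000,1.5000)
o1: d²=333 > ρ²=44 → inactive
o2: d²=666 > ρ²=44 → inactive
o3: d²=8 ≤ ρ²=44; F_rep = 29·(-2,-2)/8² = (-0.9062,-0.9062)
F = F_att + ΣF_rep = (11.0938,0.5938)
Δp = p'−p = (2.7734,0.1484); α = Δx/Fx = (355/128) / (355/32) = 1/4
check: Δy/Fy = (19/128) / (19/32) = 1/4 ✓

α = 1/4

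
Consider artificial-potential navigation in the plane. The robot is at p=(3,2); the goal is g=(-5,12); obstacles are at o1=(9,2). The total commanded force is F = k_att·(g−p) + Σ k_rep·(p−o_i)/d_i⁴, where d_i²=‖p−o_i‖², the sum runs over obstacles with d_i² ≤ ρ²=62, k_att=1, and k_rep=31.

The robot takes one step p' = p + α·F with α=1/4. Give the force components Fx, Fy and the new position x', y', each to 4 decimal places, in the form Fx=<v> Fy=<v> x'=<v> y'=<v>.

F_att = 1·(g−p) = 1·(-8,10) = (-8.0000,10.0000)
o1: d²=36 ≤ ρ²=62; F_rep = 31·(-6,0)/36² = (-0.1435,0.0000)
F = F_att + ΣF_rep = (-8.1435,10.0000)
p' = p + 1/4·F = (0.9641,4.5000)

Fx=-8.1435 Fy=10.0000 x'=0.9641 y'=4.5000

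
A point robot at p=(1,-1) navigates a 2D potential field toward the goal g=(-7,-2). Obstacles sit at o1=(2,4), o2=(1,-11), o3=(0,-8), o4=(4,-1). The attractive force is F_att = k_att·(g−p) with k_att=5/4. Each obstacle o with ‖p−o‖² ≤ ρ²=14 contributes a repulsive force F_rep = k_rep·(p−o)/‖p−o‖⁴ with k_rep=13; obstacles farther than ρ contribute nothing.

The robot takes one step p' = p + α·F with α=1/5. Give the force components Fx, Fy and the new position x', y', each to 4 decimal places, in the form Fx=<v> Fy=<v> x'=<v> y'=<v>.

F_att = 5/4·(g−p) = 5/4·(-8,-1) = (-10.0000,-1.2500)
o1: d²=26 > ρ²=14 → inactive
o2: d²=100 > ρ²=14 → inactive
o3: d²=50 > ρ²=14 → inactive
o4: d²=9 ≤ ρ²=14; F_rep = 13·(-3,0)/9² = (-0.4815,0.0000)
F = F_att + ΣF_rep = (-10.4815,-1.2500)
p' = p + 1/5·F = (-1.0963,-1.2500)

Fx=-10.4815 Fy=-1.2500 x'=-1.0963 y'=-1.2500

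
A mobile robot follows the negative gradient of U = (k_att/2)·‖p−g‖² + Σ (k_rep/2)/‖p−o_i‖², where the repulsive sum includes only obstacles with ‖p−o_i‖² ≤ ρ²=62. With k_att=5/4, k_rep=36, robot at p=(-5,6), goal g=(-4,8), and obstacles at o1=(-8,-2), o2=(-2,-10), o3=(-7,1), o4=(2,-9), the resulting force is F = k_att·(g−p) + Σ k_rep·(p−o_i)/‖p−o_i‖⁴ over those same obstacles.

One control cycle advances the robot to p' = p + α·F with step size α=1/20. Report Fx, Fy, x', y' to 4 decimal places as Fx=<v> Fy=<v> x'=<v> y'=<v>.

F_att = 5/4·(g−p) = 5/4·(1,2) = (1.2500,2.5000)
o1: d²=73 > ρ²=62 → inactive
o2: d²=265 > ρ²=62 → inactive
o3: d²=29 ≤ ρ²=62; F_rep = 36·(2,5)/29² = (0.0856,0.2140)
o4: d²=274 > ρ²=62 → inactive
F = F_att + ΣF_rep = (1.3356,2.7140)
p' = p + 1/20·F = (-4.9332,6.1357)

Fx=1.3356 Fy=2.7140 x'=-4.9332 y'=6.1357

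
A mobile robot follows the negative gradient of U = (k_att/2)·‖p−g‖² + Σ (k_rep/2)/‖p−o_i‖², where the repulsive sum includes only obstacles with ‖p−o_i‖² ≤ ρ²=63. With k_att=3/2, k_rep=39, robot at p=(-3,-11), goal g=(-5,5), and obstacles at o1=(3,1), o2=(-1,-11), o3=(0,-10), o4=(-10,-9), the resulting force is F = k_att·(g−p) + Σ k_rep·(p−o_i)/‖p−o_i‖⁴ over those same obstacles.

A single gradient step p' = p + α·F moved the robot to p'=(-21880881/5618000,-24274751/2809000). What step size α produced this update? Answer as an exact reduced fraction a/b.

F_att = 3/2·(g−p) = 3/2·(-2,16) = (-3.0000,24.0000)
o1: d²=180 > ρ²=63 → inactive
o2: d²=4 ≤ ρ²=63; F_rep = 39·(-2,0)/4² = (-4.8750,0.0000)
o3: d²=10 ≤ ρ²=63; F_rep = 39·(-3,-1)/10² = (-1.1700,-0.3900)
o4: d²=53 ≤ ρ²=63; F_rep = 39·(7,-2)/53² = (0.0972,-0.0278)
F = F_att + ΣF_rep = (-8.9478,23.5822)
Δp = p'−p = (-0.8948,2.3582); α = Δx/Fx = (-5026881/5618000) / (-5026881/561800) = 1/10
check: Δy/Fy = (6624249/2809000) / (6624249/280900) = 1/10 ✓

α = 1/10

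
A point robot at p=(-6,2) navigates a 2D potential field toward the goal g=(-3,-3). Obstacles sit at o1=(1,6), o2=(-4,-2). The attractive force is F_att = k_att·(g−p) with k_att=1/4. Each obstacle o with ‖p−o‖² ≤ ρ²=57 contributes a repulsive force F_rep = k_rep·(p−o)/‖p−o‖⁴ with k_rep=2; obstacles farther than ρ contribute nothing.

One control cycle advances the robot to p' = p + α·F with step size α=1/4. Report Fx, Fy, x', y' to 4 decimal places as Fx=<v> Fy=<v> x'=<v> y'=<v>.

F_att = 1/4·(g−p) = 1/4·(3,-5) = (0.7500,-1.2500)
o1: d²=65 > ρ²=57 → inactive
o2: d²=20 ≤ ρ²=57; F_rep = 2·(-2,4)/20² = (-0.0100,0.0200)
F = F_att + ΣF_rep = (0.7400,-1.2300)
p' = p + 1/4·F = (-5.8150,1.6925)

Fx=0.7400 Fy=-1.2300 x'=-5.8150 y'=1.6925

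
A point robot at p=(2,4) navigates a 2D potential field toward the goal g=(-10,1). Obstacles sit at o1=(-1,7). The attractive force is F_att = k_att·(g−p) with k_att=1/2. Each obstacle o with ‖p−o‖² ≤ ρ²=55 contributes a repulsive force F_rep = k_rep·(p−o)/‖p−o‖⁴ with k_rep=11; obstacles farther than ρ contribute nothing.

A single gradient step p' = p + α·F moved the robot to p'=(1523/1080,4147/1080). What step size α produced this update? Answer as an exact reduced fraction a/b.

α = 1/10

F_att = 1/2·(g−p) = 1/2·(-12,-3) = (-6.0000,-1.5000)
o1: d²=18 ≤ ρ²=55; F_rep = 11·(3,-3)/18² = (0.1019,-0.1019)
F = F_att + ΣF_rep = (-5.8981,-1.6019)
Δp = p'−p = (-0.5898,-0.1602); α = Δx/Fx = (-637/1080) / (-637/108) = 1/10
check: Δy/Fy = (-173/1080) / (-173/108) = 1/10 ✓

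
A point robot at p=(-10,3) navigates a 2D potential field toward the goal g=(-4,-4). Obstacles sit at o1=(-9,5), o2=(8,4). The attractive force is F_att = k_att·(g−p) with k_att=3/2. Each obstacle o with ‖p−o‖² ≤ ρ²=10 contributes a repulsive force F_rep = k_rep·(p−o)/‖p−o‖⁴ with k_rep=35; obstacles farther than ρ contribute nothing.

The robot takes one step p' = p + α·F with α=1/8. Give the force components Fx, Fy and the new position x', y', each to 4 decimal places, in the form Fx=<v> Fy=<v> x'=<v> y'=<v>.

F_att = 3/2·(g−p) = 3/2·(6,-7) = (9.0000,-10.5000)
o1: d²=5 ≤ ρ²=10; F_rep = 35·(-1,-2)/5² = (-1.4000,-2.8000)
o2: d²=325 > ρ²=10 → inactive
F = F_att + ΣF_rep = (7.6000,-13.3000)
p' = p + 1/8·F = (-9.0500,1.3375)

Fx=7.6000 Fy=-13.3000 x'=-9.0500 y'=1.3375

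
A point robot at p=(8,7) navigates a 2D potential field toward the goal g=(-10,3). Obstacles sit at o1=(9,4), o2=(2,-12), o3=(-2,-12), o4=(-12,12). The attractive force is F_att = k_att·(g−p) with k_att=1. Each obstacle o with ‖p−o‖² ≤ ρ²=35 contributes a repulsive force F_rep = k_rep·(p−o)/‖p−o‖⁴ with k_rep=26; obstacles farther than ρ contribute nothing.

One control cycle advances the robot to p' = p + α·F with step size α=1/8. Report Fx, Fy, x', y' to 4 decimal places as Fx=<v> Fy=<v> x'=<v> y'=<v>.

Fx=-18.2600 Fy=-3.2200 x'=5.7175 y'=6.5975

F_att = 1·(g−p) = 1·(-18,-4) = (-18.0000,-4.0000)
o1: d²=10 ≤ ρ²=35; F_rep = 26·(-1,3)/10² = (-0.2600,0.7800)
o2: d²=397 > ρ²=35 → inactive
o3: d²=461 > ρ²=35 → inactive
o4: d²=425 > ρ²=35 → inactive
F = F_att + ΣF_rep = (-18.2600,-3.2200)
p' = p + 1/8·F = (5.7175,6.5975)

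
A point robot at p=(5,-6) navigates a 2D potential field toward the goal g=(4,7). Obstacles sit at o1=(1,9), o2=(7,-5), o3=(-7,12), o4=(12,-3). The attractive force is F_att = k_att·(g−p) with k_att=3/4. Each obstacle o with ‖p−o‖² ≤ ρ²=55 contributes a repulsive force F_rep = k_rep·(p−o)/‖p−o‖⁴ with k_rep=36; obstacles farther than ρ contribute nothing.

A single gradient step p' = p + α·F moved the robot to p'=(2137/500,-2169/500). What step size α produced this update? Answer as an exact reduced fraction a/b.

F_att = 3/4·(g−p) = 3/4·(-1,13) = (-0.7500,9.7500)
o1: d²=241 > ρ²=55 → inactive
o2: d²=5 ≤ ρ²=55; F_rep = 36·(-2,-1)/5² = (-2.8800,-1.4400)
o3: d²=468 > ρ²=55 → inactive
o4: d²=58 > ρ²=55 → inactive
F = F_att + ΣF_rep = (-3.6300,8.3100)
Δp = p'−p = (-0.7260,1.6620); α = Δx/Fx = (-363/500) / (-363/100) = 1/5
check: Δy/Fy = (831/500) / (831/100) = 1/5 ✓

α = 1/5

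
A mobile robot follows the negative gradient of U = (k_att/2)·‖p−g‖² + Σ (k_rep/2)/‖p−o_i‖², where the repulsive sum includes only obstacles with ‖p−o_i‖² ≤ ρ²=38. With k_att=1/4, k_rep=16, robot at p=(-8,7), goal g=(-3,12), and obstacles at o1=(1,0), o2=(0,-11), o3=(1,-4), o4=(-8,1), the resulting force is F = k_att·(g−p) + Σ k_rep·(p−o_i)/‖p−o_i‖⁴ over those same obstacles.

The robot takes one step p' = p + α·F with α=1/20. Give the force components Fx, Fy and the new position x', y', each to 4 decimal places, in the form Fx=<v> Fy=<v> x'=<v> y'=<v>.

Fx=1.2500 Fy=1.3241 x'=-7.9375 y'=7.0662

F_att = 1/4·(g−p) = 1/4·(5,5) = (1.2500,1.2500)
o1: d²=130 > ρ²=38 → inactive
o2: d²=388 > ρ²=38 → inactive
o3: d²=202 > ρ²=38 → inactive
o4: d²=36 ≤ ρ²=38; F_rep = 16·(0,6)/36² = (0.0000,0.0741)
F = F_att + ΣF_rep = (1.2500,1.3241)
p' = p + 1/20·F = (-7.9375,7.0662)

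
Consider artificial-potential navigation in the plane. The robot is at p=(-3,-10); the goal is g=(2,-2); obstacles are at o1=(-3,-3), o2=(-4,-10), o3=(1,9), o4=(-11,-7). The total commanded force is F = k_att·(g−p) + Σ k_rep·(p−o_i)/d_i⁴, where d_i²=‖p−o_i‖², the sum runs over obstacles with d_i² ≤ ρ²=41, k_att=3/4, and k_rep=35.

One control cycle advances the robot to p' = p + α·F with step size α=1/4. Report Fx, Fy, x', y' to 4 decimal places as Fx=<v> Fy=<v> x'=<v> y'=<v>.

F_att = 3/4·(g−p) = 3/4·(5,8) = (3.7500,6.0000)
o1: d²=49 > ρ²=41 → inactive
o2: d²=1 ≤ ρ²=41; F_rep = 35·(1,0)/1² = (35.0000,0.0000)
o3: d²=377 > ρ²=41 → inactive
o4: d²=73 > ρ²=41 → inactive
F = F_att + ΣF_rep = (38.7500,6.0000)
p' = p + 1/4·F = (6.6875,-8.5000)

Fx=38.7500 Fy=6.0000 x'=6.6875 y'=-8.5000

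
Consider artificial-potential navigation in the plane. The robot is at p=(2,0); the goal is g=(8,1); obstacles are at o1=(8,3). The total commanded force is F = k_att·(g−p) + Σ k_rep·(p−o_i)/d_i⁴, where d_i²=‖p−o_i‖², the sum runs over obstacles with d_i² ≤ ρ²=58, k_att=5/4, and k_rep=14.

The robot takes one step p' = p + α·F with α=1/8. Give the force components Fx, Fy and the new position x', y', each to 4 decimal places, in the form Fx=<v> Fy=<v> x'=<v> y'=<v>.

Fx=7.4585 Fy=1.2293 x'=2.9323 y'=0.1537

F_att = 5/4·(g−p) = 5/4·(6,1) = (7.5000,1.2500)
o1: d²=45 ≤ ρ²=58; F_rep = 14·(-6,-3)/45² = (-0.0415,-0.0207)
F = F_att + ΣF_rep = (7.4585,1.2293)
p' = p + 1/8·F = (2.9323,0.1537)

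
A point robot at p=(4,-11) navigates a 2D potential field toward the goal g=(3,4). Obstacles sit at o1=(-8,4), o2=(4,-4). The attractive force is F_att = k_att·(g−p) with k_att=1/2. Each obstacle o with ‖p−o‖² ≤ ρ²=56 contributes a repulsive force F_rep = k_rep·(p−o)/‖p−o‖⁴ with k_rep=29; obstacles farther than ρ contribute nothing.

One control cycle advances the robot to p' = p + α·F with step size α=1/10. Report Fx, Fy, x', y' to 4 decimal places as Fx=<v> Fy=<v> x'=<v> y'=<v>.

Fx=-0.5000 Fy=7.4155 x'=3.9500 y'=-10.2585

F_att = 1/2·(g−p) = 1/2·(-1,15) = (-0.5000,7.5000)
o1: d²=369 > ρ²=56 → inactive
o2: d²=49 ≤ ρ²=56; F_rep = 29·(0,-7)/49² = (0.0000,-0.0845)
F = F_att + ΣF_rep = (-0.5000,7.4155)
p' = p + 1/10·F = (3.9500,-10.2585)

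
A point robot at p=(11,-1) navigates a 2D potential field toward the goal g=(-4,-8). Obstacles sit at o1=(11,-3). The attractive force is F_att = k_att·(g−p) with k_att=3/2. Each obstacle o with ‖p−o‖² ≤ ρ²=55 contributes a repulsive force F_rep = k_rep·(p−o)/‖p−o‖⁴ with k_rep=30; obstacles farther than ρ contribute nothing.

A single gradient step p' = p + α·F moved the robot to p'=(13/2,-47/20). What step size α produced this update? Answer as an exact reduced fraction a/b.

F_att = 3/2·(g−p) = 3/2·(-15,-7) = (-22.5000,-10.5000)
o1: d²=4 ≤ ρ²=55; F_rep = 30·(0,2)/4² = (0.0000,3.7500)
F = F_att + ΣF_rep = (-22.5000,-6.7500)
Δp = p'−p = (-4.5000,-1.3500); α = Δx/Fx = (-9/2) / (-45/2) = 1/5
check: Δy/Fy = (-27/20) / (-27/4) = 1/5 ✓

α = 1/5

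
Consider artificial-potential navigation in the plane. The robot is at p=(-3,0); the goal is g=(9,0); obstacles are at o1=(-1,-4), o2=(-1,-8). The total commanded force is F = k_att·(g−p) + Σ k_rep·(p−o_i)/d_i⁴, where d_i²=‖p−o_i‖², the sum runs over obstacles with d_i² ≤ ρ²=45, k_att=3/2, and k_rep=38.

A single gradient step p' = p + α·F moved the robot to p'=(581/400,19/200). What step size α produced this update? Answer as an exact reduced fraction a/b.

F_att = 3/2·(g−p) = 3/2·(12,0) = (18.0000,0.0000)
o1: d²=20 ≤ ρ²=45; F_rep = 38·(-2,4)/20² = (-0.1900,0.3800)
o2: d²=68 > ρ²=45 → inactive
F = F_att + ΣF_rep = (17.8100,0.3800)
Δp = p'−p = (4.4525,0.0950); α = Δx/Fx = (1781/400) / (1781/100) = 1/4
check: Δy/Fy = (19/200) / (19/50) = 1/4 ✓

α = 1/4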